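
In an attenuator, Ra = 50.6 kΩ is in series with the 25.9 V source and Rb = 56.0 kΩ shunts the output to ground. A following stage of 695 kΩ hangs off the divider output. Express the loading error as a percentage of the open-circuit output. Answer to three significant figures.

3.68 %

The divider's output (Thévenin) resistance is Ra‖Rb = 26.58 kΩ.
Fractional drop under load = R_th/(R_th + R_L) = 26.58 / (26.58 + 695) = 0.03684.
So the output falls by 3.68 %.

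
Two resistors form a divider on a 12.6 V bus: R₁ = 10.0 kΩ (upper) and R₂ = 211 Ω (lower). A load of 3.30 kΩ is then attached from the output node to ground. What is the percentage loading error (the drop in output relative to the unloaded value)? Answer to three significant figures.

5.89 %

The divider's output (Thévenin) resistance is R₁‖R₂ = 206.6 Ω.
Fractional drop under load = R_th/(R_th + R_L) = 206.6 / (206.6 + 3300) = 0.05893.
So the output falls by 5.89 %.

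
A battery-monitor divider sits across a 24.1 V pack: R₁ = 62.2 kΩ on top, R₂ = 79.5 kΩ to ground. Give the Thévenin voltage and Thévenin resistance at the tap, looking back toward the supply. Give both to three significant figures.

V_th is the open-circuit tap voltage: 24.1 × 79.5/(62.2 + 79.5) = 13.5 V.
With the supply zeroed, R₁ and R₂ appear in parallel from the tap: R_th = R₁‖R₂ = (62.2 × 79.5)/141.7 = 34.9 kΩ.

V_th = 13.5 V, R_th = 34.9 kΩ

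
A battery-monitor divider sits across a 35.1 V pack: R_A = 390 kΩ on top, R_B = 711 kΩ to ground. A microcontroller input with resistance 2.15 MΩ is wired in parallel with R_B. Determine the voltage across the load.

V_out ≈ 20.3 V

The load sits in parallel with R_B: R_B‖R_L = (711 × 2150) / (711 + 2150) = 534.3 kΩ.
V_out = 35.1 × 534.3 / (390 + 534.3) = 35.1 × 534.3/924.3 = 20.3 V.
(Unloaded it would have been 22.7 V.)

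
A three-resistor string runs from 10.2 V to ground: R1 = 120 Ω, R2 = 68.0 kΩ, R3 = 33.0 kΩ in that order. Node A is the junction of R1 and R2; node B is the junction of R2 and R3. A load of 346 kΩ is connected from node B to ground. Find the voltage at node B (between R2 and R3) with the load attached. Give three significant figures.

At node B, R3 is in parallel with the load: R3‖R_L = 30130 Ω.
Below node A the resistance is R2 + (R3‖R_L) = 98130 Ω, so V_A = 10.2 × 98130/98250 = 10.19 V.
Then V_B = V_A × (R3‖R_L)/(R2 + R3‖R_L) = 10.19 × 30130/98130 = 3.13 V.

V ≈ 3.13 V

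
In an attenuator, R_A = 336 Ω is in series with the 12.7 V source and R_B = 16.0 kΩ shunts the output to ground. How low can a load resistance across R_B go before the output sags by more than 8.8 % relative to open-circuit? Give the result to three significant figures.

R_L(min) ≈ 3.41 kΩ

Output resistance R_th = R_A‖R_B = (336 × 16000)/16340 = 329.1 Ω.
The fractional drop is R_th/(R_th + R_L); requiring this ≤ 0.0880 gives R_L ≥ R_th(1/0.0880 − 1) = 329.1 × 10.36 = 3.41 kΩ.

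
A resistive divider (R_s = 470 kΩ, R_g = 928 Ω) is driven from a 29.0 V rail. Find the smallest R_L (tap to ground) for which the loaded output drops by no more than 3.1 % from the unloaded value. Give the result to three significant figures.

Output resistance R_th = R_s‖R_g = (470000 × 928)/470900 = 926.2 Ω.
The fractional drop is R_th/(R_th + R_L); requiring this ≤ 0.0310 gives R_L ≥ R_th(1/0.0310 − 1) = 926.2 × 31.26 = 29.0 kΩ.

R_L(min) ≈ 29.0 kΩ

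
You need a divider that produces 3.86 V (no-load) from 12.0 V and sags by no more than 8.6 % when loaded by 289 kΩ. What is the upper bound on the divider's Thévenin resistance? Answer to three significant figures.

Loading drop = R_th/(R_th + R_L) ≤ 0.0860, so R_th ≤ R_L · ε/(1−ε) = 289 kΩ × 0.0860/0.9140 = 27.2 kΩ.

R_th ≤ 27.2 kΩ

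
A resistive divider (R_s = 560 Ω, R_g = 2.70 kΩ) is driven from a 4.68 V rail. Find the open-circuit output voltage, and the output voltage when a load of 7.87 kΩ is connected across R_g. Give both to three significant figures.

Open-circuit: V = 4.68 × 2700/(560 + 2700) = 3.88 V.
With the load, R_g becomes R_g‖R_L = 2010 Ω, so V = 4.68 × 2010/2570 = 3.66 V.

Unloaded: 3.88 V; loaded: 3.66 V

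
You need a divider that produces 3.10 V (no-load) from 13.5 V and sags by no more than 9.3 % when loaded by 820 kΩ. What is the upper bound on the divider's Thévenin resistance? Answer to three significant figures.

R_th ≤ 84.1 kΩ

Loading drop = R_th/(R_th + R_L) ≤ 0.0930, so R_th ≤ R_L · ε/(1−ε) = 820 kΩ × 0.0930/0.9070 = 84.1 kΩ.
(Any R1, R2 with R2/(R1+R2) = 0.230 and R1‖R2 ≤ 84.1 kΩ will meet the spec.)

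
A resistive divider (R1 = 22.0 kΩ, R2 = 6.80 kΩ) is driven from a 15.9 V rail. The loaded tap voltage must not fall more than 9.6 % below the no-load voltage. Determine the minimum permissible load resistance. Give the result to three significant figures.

R_L(min) ≈ 48.9 kΩ

Output resistance R_th = R1‖R2 = (22.0 × 6.80)/28.80 = 5.194 kΩ.
The fractional drop is R_th/(R_th + R_L); requiring this ≤ 0.0960 gives R_L ≥ R_th(1/0.0960 − 1) = 5.194 × 9.417 = 48.9 kΩ.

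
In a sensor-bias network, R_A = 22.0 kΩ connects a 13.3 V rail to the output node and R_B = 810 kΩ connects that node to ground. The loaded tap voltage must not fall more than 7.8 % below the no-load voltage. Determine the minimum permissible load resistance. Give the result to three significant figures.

Output resistance R_th = R_A‖R_B = (22.0 × 810)/832.0 = 21.42 kΩ.
The fractional drop is R_th/(R_th + R_L); requiring this ≤ 0.0780 gives R_L ≥ R_th(1/0.0780 − 1) = 21.42 × 11.82 = 253 kΩ.

R_L(min) ≈ 253 kΩ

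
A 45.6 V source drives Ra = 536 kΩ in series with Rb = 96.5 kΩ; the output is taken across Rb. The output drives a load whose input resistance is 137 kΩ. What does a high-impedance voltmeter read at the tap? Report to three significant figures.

V_out ≈ 4.36 V

The load sits in parallel with Rb: Rb‖R_L = (96.5 × 137) / (96.5 + 137) = 56.62 kΩ.
V_out = 45.6 × 56.62 / (536 + 56.62) = 45.6 × 56.62/592.6 = 4.36 V.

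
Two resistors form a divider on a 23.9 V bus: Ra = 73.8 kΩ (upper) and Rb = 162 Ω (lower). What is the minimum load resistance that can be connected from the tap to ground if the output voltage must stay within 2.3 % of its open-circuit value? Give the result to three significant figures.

R_L(min) ≈ 6.87 kΩ

Output resistance R_th = Ra‖Rb = (73800 × 162)/73960 = 161.6 Ω.
The fractional drop is R_th/(R_th + R_L); requiring this ≤ 0.0230 gives R_L ≥ R_th(1/0.0230 − 1) = 161.6 × 42.48 = 6.87 kΩ.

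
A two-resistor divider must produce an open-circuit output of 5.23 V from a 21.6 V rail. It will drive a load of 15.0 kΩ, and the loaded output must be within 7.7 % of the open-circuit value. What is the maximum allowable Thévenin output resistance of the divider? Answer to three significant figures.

Loading drop = R_th/(R_th + R_L) ≤ 0.0770, so R_th ≤ R_L · ε/(1−ε) = 15.0 kΩ × 0.0770/0.9230 = 1.25 kΩ.

R_th ≤ 1.25 kΩ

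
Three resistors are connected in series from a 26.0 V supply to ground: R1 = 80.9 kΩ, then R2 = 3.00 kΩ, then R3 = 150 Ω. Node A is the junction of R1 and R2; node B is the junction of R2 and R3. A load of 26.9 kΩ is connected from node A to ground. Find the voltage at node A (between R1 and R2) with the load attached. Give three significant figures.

Below node A the series string R2+R3 = 3150 Ω sits in parallel with the 26900 Ω load: 2820 Ω.
V_A = 26.0 × 2820/(80900 + 2820) = 0.876 V.

V ≈ 0.876 V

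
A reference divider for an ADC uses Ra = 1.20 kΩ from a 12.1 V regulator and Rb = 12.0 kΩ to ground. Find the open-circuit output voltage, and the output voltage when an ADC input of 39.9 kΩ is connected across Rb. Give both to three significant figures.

Unloaded: 11.0 V; loaded: 10.7 V

Open-circuit: V = 12.1 × 12.0/(1.20 + 12.0) = 11.0 V.
With the load, Rb becomes Rb‖R_L = 9.225 kΩ, so V = 12.1 × 9.225/10.43 = 10.7 V.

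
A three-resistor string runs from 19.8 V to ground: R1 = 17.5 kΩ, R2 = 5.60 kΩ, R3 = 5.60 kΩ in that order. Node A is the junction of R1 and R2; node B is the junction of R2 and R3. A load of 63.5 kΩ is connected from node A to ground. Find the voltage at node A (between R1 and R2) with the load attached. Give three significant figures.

Below node A the series string R2+R3 = 11.20 kΩ sits in parallel with the 63.5 kΩ load: 9.521 kΩ.
V_A = 19.8 × 9.521/(17.5 + 9.521) = 6.98 V.

V ≈ 6.98 V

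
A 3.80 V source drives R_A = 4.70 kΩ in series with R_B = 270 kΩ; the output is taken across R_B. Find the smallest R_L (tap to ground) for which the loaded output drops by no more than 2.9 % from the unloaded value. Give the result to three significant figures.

Output resistance R_th = R_A‖R_B = (4.70 × 270)/274.7 = 4.620 kΩ.
The fractional drop is R_th/(R_th + R_L); requiring this ≤ 0.0290 gives R_L ≥ R_th(1/0.0290 − 1) = 4.620 × 33.48 = 155 kΩ.

R_L(min) ≈ 155 kΩ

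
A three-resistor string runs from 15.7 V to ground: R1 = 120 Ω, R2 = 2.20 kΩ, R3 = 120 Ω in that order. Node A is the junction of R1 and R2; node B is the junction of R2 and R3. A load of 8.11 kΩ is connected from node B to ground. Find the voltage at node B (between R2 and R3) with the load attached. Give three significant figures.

V ≈ 0.761 V

At node B, R3 is in parallel with the load: R3‖R_L = 118.3 Ω.
Below node A the resistance is R2 + (R3‖R_L) = 2318 Ω, so V_A = 15.7 × 2318/2438 = 14.93 V.
Then V_B = V_A × (R3‖R_L)/(R2 + R3‖R_L) = 14.93 × 118.3/2318 = 0.761 V.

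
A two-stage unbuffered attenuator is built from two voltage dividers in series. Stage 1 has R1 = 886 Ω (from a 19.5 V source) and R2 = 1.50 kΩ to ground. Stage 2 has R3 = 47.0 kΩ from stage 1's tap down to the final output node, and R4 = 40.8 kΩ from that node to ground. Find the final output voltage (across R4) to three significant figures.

V_out ≈ 5.66 V

Stage 2 presents R3+R4 = 87800 Ω as a load on stage 1's tap.
Stage 1's lower leg becomes R2‖(R3+R4) = 1475 Ω, so V_mid = 19.5 × 1475/2361 = 12.18 V.
Stage 2 is itself unloaded: V_out = V_mid × R4/(R3+R4) = 12.18 × 40800/87800 = 5.66 V.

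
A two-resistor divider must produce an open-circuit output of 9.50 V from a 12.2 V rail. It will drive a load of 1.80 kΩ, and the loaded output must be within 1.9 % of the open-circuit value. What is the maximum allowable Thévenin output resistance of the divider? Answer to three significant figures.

Loading drop = R_th/(R_th + R_L) ≤ 0.0190, so R_th ≤ R_L · ε/(1−ε) = 1.80 kΩ × 0.0190/0.9810 = 34.9 Ω.
(Any R1, R2 with R2/(R1+R2) = 0.779 and R1‖R2 ≤ 34.9 Ω will meet the spec.)

R_th ≤ 34.9 Ω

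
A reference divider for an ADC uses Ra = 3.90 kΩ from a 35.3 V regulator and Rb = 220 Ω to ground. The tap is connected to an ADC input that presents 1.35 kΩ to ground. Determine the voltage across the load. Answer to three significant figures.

The load sits in parallel with Rb: Rb‖R_L = (220 × 1350) / (220 + 1350) = 189.2 Ω.
V_out = 35.3 × 189.2 / (3900 + 189.2) = 35.3 × 189.2/4089 = 1.63 V.
(Unloaded it would have been 1.88 V.)

V_out ≈ 1.63 V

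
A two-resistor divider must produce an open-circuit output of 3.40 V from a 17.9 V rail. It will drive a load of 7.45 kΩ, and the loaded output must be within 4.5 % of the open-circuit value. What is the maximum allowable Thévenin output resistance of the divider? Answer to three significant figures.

R_th ≤ 351 Ω

Loading drop = R_th/(R_th + R_L) ≤ 0.0450, so R_th ≤ R_L · ε/(1−ε) = 7.45 kΩ × 0.0450/0.9550 = 351 Ω.
(Any R1, R2 with R2/(R1+R2) = 0.190 and R1‖R2 ≤ 351 Ω will meet the spec.)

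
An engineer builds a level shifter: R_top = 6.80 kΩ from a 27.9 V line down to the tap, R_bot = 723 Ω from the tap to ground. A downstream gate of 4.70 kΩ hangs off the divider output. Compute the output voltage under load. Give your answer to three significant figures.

The load sits in parallel with R_bot: R_bot‖R_L = (723 × 4700) / (723 + 4700) = 626.6 Ω.
V_out = 27.9 × 626.6 / (6800 + 626.6) = 27.9 × 626.6/7427 = 2.35 V.
(Unloaded it would have been 2.68 V.)

V_out ≈ 2.35 V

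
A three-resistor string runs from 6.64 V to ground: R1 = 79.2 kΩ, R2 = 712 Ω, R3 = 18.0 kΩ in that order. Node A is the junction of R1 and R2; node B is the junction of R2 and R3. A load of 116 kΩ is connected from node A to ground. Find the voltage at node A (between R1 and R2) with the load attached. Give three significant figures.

V ≈ 1.12 V

Below node A the series string R2+R3 = 18710 Ω sits in parallel with the 116000 Ω load: 16110 Ω.
V_A = 6.64 × 16110/(79200 + 16110) = 1.12 V.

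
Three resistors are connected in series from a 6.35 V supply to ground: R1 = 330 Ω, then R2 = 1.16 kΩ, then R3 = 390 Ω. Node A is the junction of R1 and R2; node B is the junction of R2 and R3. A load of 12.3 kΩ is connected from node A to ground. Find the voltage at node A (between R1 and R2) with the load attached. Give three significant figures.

V ≈ 5.12 V

Below node A the series string R2+R3 = 1550 Ω sits in parallel with the 12300 Ω load: 1377 Ω.
V_A = 6.35 × 1377/(330 + 1377) = 5.12 V.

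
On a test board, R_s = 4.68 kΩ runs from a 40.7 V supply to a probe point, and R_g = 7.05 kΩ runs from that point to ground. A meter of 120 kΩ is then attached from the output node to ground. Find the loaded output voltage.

The load sits in parallel with R_g: R_g‖R_L = (7.05 × 120) / (7.05 + 120) = 6.659 kΩ.
V_out = 40.7 × 6.659 / (4.68 + 6.659) = 40.7 × 6.659/11.34 = 23.9 V.

V_out ≈ 23.9 V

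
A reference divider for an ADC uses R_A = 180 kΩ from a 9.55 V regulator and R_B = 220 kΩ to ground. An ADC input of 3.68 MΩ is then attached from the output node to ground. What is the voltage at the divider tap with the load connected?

V_out ≈ 5.11 V

The load sits in parallel with R_B: R_B‖R_L = (220 × 3680) / (220 + 3680) = 207.6 kΩ.
V_out = 9.55 × 207.6 / (180 + 207.6) = 9.55 × 207.6/387.6 = 5.11 V.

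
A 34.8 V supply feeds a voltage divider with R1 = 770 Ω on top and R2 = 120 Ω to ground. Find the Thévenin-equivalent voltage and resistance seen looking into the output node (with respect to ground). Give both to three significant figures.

V_th = 4.69 V, R_th = 104 Ω

V_th is the open-circuit tap voltage: 34.8 × 120/(770 + 120) = 4.69 V.
With the supply zeroed, R1 and R2 appear in parallel from the tap: R_th = R1‖R2 = (770 × 120)/890.0 = 104 Ω.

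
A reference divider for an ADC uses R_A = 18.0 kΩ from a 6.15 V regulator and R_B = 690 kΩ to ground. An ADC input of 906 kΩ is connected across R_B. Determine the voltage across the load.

The load sits in parallel with R_B: R_B‖R_L = (690 × 906) / (690 + 906) = 391.7 kΩ.
V_out = 6.15 × 391.7 / (18.0 + 391.7) = 6.15 × 391.7/409.7 = 5.88 V.
(Unloaded it would have been 5.99 V.)

V_out ≈ 5.88 V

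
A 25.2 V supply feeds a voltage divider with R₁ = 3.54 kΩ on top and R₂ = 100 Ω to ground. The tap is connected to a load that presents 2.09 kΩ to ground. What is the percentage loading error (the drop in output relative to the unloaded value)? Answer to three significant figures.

The divider's output (Thévenin) resistance is R₁‖R₂ = 97.25 Ω.
Fractional drop under load = R_th/(R_th + R_L) = 97.25 / (97.25 + 2090) = 0.04446.
So the output falls by 4.45 %.

4.45 %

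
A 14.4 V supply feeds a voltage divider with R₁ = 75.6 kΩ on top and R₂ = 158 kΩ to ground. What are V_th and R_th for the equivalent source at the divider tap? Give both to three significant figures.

V_th = 9.74 V, R_th = 51.1 kΩ

V_th is the open-circuit tap voltage: 14.4 × 158/(75.6 + 158) = 9.74 V.
With the supply zeroed, R₁ and R₂ appear in parallel from the tap: R_th = R₁‖R₂ = (75.6 × 158)/233.6 = 51.1 kΩ.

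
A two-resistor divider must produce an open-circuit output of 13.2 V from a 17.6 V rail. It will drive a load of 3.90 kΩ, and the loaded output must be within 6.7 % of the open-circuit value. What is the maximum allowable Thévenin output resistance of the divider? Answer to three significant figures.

R_th ≤ 280 Ω

Loading drop = R_th/(R_th + R_L) ≤ 0.0670, so R_th ≤ R_L · ε/(1−ε) = 3.90 kΩ × 0.0670/0.9330 = 280 Ω.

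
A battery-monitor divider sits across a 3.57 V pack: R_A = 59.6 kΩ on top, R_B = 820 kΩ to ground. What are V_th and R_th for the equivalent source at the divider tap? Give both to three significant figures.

V_th is the open-circuit tap voltage: 3.57 × 820/(59.6 + 820) = 3.33 V.
With the supply zeroed, R_A and R_B appear in parallel from the tap: R_th = R_A‖R_B = (59.6 × 820)/879.6 = 55.6 kΩ.

V_th = 3.33 V, R_th = 55.6 kΩ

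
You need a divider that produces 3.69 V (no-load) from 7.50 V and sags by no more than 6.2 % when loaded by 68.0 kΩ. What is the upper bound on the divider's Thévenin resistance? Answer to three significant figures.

Loading drop = R_th/(R_th + R_L) ≤ 0.0620, so R_th ≤ R_L · ε/(1−ε) = 68.0 kΩ × 0.0620/0.9380 = 4.49 kΩ.

R_th ≤ 4.49 kΩ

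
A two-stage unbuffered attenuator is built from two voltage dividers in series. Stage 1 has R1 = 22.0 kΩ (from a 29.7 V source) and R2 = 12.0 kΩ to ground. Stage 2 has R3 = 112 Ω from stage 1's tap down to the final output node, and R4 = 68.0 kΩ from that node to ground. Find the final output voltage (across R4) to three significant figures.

Stage 2 presents R3+R4 = 68110 Ω as a load on stage 1's tap.
Stage 1's lower leg becomes R2‖(R3+R4) = 10200 Ω, so V_mid = 29.7 × 10200/32200 = 9.410 V.
Stage 2 is itself unloaded: V_out = V_mid × R4/(R3+R4) = 9.410 × 68000/68110 = 9.39 V.

V_out ≈ 9.39 V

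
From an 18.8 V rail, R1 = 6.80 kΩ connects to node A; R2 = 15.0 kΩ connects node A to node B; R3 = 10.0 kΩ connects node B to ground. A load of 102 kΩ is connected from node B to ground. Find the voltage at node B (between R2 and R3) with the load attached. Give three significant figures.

V ≈ 5.54 V

At node B, R3 is in parallel with the load: R3‖R_L = 9.107 kΩ.
Below node A the resistance is R2 + (R3‖R_L) = 24.11 kΩ, so V_A = 18.8 × 24.11/30.91 = 14.66 V.
Then V_B = V_A × (R3‖R_L)/(R2 + R3‖R_L) = 14.66 × 9.107/24.11 = 5.54 V.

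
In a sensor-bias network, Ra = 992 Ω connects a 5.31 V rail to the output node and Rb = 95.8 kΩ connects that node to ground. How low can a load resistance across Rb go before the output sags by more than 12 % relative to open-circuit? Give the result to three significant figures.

R_L(min) ≈ 7.20 kΩ

Output resistance R_th = Ra‖Rb = (992 × 95800)/96790 = 981.8 Ω.
The fractional drop is R_th/(R_th + R_L); requiring this ≤ 0.120 gives R_L ≥ R_th(1/0.120 − 1) = 981.8 × 7.333 = 7.20 kΩ.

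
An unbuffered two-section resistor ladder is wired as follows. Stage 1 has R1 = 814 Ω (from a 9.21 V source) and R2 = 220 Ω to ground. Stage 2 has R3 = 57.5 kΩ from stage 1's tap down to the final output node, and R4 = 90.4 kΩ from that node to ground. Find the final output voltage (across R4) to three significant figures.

Stage 2 presents R3+R4 = 147900 Ω as a load on stage 1's tap.
Stage 1's lower leg becomes R2‖(R3+R4) = 219.7 Ω, so V_mid = 9.21 × 219.7/1034 = 1.957 V.
Stage 2 is itself unloaded: V_out = V_mid × R4/(R3+R4) = 1.957 × 90400/147900 = 1.20 V.

V_out ≈ 1.20 V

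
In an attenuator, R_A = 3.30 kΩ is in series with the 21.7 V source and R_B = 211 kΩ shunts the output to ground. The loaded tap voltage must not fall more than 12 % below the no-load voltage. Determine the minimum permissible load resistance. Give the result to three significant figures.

R_L(min) ≈ 23.8 kΩ

Output resistance R_th = R_A‖R_B = (3.30 × 211)/214.3 = 3.249 kΩ.
The fractional drop is R_th/(R_th + R_L); requiring this ≤ 0.120 gives R_L ≥ R_th(1/0.120 − 1) = 3.249 × 7.333 = 23.8 kΩ.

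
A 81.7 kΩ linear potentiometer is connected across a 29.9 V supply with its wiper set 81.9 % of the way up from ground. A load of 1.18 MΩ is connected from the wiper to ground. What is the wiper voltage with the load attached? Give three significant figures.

V ≈ 24.2 V

The wiper splits the pot into (1−α)R = 14.79 kΩ above and αR = 66.91 kΩ below.
Lower section ‖ load = 63.32 kΩ.
V_wiper = 29.9 × 63.32/(14.79 + 63.32) = 24.2 V.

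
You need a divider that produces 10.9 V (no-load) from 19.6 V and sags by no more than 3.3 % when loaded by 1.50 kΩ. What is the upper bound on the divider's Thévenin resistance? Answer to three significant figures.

Loading drop = R_th/(R_th + R_L) ≤ 0.0330, so R_th ≤ R_L · ε/(1−ε) = 1.50 kΩ × 0.0330/0.9670 = 51.2 Ω.
(Any R1, R2 with R2/(R1+R2) = 0.556 and R1‖R2 ≤ 51.2 Ω will meet the spec.)

R_th ≤ 51.2 Ω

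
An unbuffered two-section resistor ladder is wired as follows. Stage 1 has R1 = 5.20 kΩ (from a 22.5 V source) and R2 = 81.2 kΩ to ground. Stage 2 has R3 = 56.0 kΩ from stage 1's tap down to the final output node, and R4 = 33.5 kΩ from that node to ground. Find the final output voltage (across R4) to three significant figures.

Stage 2 presents R3+R4 = 89.50 kΩ as a load on stage 1's tap.
Stage 1's lower leg becomes R2‖(R3+R4) = 42.57 kΩ, so V_mid = 22.5 × 42.57/47.77 = 20.05 V.
Stage 2 is itself unloaded: V_out = V_mid × R4/(R3+R4) = 20.05 × 33.5/89.50 = 7.51 V.

V_out ≈ 7.51 V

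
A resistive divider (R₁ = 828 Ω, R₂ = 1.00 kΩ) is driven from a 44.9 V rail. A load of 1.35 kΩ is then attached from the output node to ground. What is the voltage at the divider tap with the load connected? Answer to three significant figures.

The load sits in parallel with R₂: R₂‖R_L = (1000 × 1350) / (1000 + 1350) = 574.5 Ω.
V_out = 44.9 × 574.5 / (828 + 574.5) = 44.9 × 574.5/1402 = 18.4 V.

V_out ≈ 18.4 V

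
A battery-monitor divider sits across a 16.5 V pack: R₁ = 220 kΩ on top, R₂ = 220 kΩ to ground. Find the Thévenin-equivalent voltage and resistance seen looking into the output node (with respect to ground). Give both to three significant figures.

V_th = 8.25 V, R_th = 110 kΩ

V_th is the open-circuit tap voltage: 16.5 × 220/(220 + 220) = 8.25 V.
With the supply zeroed, R₁ and R₂ appear in parallel from the tap: R_th = R₁‖R₂ = (220 × 220)/440.0 = 110 kΩ.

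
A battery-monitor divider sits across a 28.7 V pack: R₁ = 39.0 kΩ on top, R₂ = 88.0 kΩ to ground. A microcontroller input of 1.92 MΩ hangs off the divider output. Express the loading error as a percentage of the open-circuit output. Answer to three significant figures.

The divider's output (Thévenin) resistance is R₁‖R₂ = 27.02 kΩ.
Fractional drop under load = R_th/(R_th + R_L) = 27.02 / (27.02 + 1920) = 0.01388.
So the output falls by 1.39 %.

1.39 %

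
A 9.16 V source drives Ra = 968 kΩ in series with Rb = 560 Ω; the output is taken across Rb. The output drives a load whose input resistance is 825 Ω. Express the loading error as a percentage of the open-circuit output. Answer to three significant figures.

40.4 %

The divider's output (Thévenin) resistance is Ra‖Rb = 559.7 Ω.
Fractional drop under load = R_th/(R_th + R_L) = 559.7 / (559.7 + 825) = 0.4042.
So the output falls by 40.4 %.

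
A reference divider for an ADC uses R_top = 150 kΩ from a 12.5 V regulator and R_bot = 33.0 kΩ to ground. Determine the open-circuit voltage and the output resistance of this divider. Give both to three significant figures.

V_th = 2.25 V, R_th = 27.0 kΩ

V_th is the open-circuit tap voltage: 12.5 × 33.0/(150 + 33.0) = 2.25 V.
With the supply zeroed, R_top and R_bot appear in parallel from the tap: R_th = R_top‖R_bot = (150 × 33.0)/183.0 = 27.0 kΩ.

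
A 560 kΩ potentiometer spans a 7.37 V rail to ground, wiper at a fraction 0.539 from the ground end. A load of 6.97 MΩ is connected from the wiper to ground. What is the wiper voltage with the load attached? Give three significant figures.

V ≈ 3.89 V

The wiper splits the pot into (1−α)R = 258.2 kΩ above and αR = 301.8 kΩ below.
Lower section ‖ load = 289.3 kΩ.
V_wiper = 7.37 × 289.3/(258.2 + 289.3) = 3.89 V.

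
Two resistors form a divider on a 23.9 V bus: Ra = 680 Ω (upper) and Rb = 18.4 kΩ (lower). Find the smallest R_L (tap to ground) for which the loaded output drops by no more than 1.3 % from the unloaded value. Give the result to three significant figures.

R_L(min) ≈ 49.8 kΩ

Output resistance R_th = Ra‖Rb = (680 × 18400)/19080 = 655.8 Ω.
The fractional drop is R_th/(R_th + R_L); requiring this ≤ 0.0130 gives R_L ≥ R_th(1/0.0130 − 1) = 655.8 × 75.92 = 49.8 kΩ.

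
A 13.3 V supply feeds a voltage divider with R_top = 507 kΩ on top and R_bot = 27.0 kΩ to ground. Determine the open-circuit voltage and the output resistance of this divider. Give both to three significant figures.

V_th = 0.672 V, R_th = 25.6 kΩ

V_th is the open-circuit tap voltage: 13.3 × 27.0/(507 + 27.0) = 0.672 V.
With the supply zeroed, R_top and R_bot appear in parallel from the tap: R_th = R_top‖R_bot = (507 × 27.0)/534.0 = 25.6 kΩ.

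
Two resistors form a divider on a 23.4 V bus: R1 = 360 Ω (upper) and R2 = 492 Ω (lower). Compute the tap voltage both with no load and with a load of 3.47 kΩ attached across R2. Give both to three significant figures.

Unloaded: 13.5 V; loaded: 12.7 V

Open-circuit: V = 23.4 × 492/(360 + 492) = 13.5 V.
With the load, R2 becomes R2‖R_L = 430.9 Ω, so V = 23.4 × 430.9/790.9 = 12.7 V.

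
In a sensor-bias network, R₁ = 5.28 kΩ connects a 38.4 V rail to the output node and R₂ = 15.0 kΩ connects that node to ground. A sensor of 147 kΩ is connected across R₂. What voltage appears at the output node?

The load sits in parallel with R₂: R₂‖R_L = (15.0 × 147) / (15.0 + 147) = 13.61 kΩ.
V_out = 38.4 × 13.61 / (5.28 + 13.61) = 38.4 × 13.61/18.89 = 27.7 V.

V_out ≈ 27.7 V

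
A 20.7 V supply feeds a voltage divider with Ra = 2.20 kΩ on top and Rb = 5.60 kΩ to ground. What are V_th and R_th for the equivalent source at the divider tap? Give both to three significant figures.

V_th = 14.9 V, R_th = 1.58 kΩ

V_th is the open-circuit tap voltage: 20.7 × 5.60/(2.20 + 5.60) = 14.9 V.
With the supply zeroed, Ra and Rb appear in parallel from the tap: R_th = Ra‖Rb = (2.20 × 5.60)/7.800 = 1.58 kΩ.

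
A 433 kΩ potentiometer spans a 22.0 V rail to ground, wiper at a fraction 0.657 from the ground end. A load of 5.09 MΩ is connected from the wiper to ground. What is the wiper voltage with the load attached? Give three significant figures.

V ≈ 14.2 V

The wiper splits the pot into (1−α)R = 148.5 kΩ above and αR = 284.5 kΩ below.
Lower section ‖ load = 269.4 kΩ.
V_wiper = 22.0 × 269.4/(148.5 + 269.4) = 14.2 V.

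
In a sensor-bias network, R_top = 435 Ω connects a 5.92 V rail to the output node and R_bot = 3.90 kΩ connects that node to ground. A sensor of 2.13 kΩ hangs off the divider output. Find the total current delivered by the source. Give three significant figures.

R_bot‖R_L = 1378 Ω, so the source sees R_top + R_bot‖R_L = 1813 Ω.
I = 5.92 V / 1813 Ω = 3.27 mA.

I ≈ 3.27 mA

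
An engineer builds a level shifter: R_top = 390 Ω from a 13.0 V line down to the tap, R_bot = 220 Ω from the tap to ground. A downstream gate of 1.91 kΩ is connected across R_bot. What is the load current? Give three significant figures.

R_bot‖R_L = 197.3 Ω; V_out = 13.0 × 197.3/587.3 = 4.367 V.
I_L = V_out / R_L = 4.367 / 1.91 kΩ = 2.29 mA.

I_L ≈ 2.29 mA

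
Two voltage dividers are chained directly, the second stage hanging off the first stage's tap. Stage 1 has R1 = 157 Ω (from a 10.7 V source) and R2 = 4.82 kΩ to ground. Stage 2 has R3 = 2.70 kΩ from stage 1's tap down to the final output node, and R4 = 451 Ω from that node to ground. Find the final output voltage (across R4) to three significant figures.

V_out ≈ 1.41 V

Stage 2 presents R3+R4 = 3151 Ω as a load on stage 1's tap.
Stage 1's lower leg becomes R2‖(R3+R4) = 1905 Ω, so V_mid = 10.7 × 1905/2062 = 9.885 V.
Stage 2 is itself unloaded: V_out = V_mid × R4/(R3+R4) = 9.885 × 451/3151 = 1.41 V.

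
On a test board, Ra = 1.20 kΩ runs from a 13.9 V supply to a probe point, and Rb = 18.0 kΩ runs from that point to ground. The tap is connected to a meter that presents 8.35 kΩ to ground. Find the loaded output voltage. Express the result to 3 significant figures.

V_out ≈ 11.5 V

The load sits in parallel with Rb: Rb‖R_L = (18.0 × 8.35) / (18.0 + 8.35) = 5.704 kΩ.
V_out = 13.9 × 5.704 / (1.20 + 5.704) = 13.9 × 5.704/6.904 = 11.5 V.
(Unloaded it would have been 13.0 V.)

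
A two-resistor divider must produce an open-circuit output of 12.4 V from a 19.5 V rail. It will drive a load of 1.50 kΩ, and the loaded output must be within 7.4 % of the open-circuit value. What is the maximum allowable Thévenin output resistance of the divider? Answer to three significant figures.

R_th ≤ 120 Ω

Loading drop = R_th/(R_th + R_L) ≤ 0.0740, so R_th ≤ R_L · ε/(1−ε) = 1.50 kΩ × 0.0740/0.9260 = 120 Ω.
(Any R1, R2 with R2/(R1+R2) = 0.636 and R1‖R2 ≤ 120 Ω will meet the spec.)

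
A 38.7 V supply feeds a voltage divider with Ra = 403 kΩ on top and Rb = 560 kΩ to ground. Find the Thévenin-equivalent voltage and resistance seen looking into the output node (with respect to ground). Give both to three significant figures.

V_th = 22.5 V, R_th = 234 kΩ

V_th is the open-circuit tap voltage: 38.7 × 560/(403 + 560) = 22.5 V.
With the supply zeroed, Ra and Rb appear in parallel from the tap: R_th = Ra‖Rb = (403 × 560)/963.0 = 234 kΩ.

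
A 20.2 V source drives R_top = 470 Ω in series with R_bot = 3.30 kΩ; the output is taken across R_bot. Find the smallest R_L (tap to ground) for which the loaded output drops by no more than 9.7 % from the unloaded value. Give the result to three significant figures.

Output resistance R_th = R_top‖R_bot = (470 × 3300)/3770 = 411.4 Ω.
The fractional drop is R_th/(R_th + R_L); requiring this ≤ 0.0970 gives R_L ≥ R_th(1/0.0970 − 1) = 411.4 × 9.309 = 3.83 kΩ.

R_L(min) ≈ 3.83 kΩ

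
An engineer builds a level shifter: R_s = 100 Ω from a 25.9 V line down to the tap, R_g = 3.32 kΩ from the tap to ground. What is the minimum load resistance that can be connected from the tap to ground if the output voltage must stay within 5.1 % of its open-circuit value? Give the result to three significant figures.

R_L(min) ≈ 1.81 kΩ

Output resistance R_th = R_s‖R_g = (100 × 3320)/3420 = 97.08 Ω.
The fractional drop is R_th/(R_th + R_L); requiring this ≤ 0.0510 gives R_L ≥ R_th(1/0.0510 − 1) = 97.08 × 18.61 = 1.81 kΩ.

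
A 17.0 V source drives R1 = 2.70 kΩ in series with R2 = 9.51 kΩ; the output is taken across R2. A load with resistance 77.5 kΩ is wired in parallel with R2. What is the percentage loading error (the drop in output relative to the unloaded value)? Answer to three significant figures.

The divider's output (Thévenin) resistance is R1‖R2 = 2.103 kΩ.
Fractional drop under load = R_th/(R_th + R_L) = 2.103 / (2.103 + 77.5) = 0.02642.
So the output falls by 2.64 %.

2.64 %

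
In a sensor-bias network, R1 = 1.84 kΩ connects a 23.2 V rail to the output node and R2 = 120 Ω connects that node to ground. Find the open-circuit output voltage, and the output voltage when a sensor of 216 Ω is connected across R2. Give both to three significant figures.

Unloaded: 1.42 V; loaded: 0.934 V

Open-circuit: V = 23.2 × 120/(1840 + 120) = 1.42 V.
With the load, R2 becomes R2‖R_L = 77.14 Ω, so V = 23.2 × 77.14/1917 = 0.934 V.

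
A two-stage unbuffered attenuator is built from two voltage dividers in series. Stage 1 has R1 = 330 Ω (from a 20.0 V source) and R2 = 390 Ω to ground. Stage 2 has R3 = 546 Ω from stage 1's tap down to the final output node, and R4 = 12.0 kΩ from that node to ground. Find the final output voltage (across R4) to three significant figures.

Stage 2 presents R3+R4 = 12550 Ω as a load on stage 1's tap.
Stage 1's lower leg becomes R2‖(R3+R4) = 378.2 Ω, so V_mid = 20.0 × 378.2/708.2 = 10.68 V.
Stage 2 is itself unloaded: V_out = V_mid × R4/(R3+R4) = 10.68 × 12000/12550 = 10.2 V.

V_out ≈ 10.2 V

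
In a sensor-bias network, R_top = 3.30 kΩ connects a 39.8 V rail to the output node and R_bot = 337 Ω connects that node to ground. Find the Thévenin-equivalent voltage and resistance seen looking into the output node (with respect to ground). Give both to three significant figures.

V_th is the open-circuit tap voltage: 39.8 × 337/(3300 + 337) = 3.69 V.
With the supply zeroed, R_top and R_bot appear in parallel from the tap: R_th = R_top‖R_bot = (3300 × 337)/3637 = 306 Ω.

V_th = 3.69 V, R_th = 306 Ω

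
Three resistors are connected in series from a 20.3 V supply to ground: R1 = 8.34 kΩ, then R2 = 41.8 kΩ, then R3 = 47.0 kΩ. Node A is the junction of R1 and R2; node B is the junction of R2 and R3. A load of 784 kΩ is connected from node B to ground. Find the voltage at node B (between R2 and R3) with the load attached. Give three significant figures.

At node B, R3 is in parallel with the load: R3‖R_L = 44.34 kΩ.
Below node A the resistance is R2 + (R3‖R_L) = 86.14 kΩ, so V_A = 20.3 × 86.14/94.48 = 18.51 V.
Then V_B = V_A × (R3‖R_L)/(R2 + R3‖R_L) = 18.51 × 44.34/86.14 = 9.53 V.

V ≈ 9.53 V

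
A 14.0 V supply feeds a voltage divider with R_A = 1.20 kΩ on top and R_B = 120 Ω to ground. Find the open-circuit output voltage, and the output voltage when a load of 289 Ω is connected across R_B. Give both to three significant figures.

Open-circuit: V = 14.0 × 120/(1200 + 120) = 1.27 V.
With the load, R_B becomes R_B‖R_L = 84.79 Ω, so V = 14.0 × 84.79/1285 = 0.924 V.

Unloaded: 1.27 V; loaded: 0.924 V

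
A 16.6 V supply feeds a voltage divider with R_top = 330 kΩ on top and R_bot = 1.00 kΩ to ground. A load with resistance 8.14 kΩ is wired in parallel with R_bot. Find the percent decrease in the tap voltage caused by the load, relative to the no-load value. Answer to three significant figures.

10.9 %

The divider's output (Thévenin) resistance is R_top‖R_bot = 0.9970 kΩ.
Fractional drop under load = R_th/(R_th + R_L) = 0.9970 / (0.9970 + 8.14) = 0.1091.
So the output falls by 10.9 %.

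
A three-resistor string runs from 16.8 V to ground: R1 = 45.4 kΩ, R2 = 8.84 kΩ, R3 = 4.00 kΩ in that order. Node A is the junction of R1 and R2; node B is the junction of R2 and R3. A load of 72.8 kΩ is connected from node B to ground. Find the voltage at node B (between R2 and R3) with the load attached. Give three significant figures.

At node B, R3 is in parallel with the load: R3‖R_L = 3.792 kΩ.
Below node A the resistance is R2 + (R3‖R_L) = 12.63 kΩ, so V_A = 16.8 × 12.63/58.03 = 3.657 V.
Then V_B = V_A × (R3‖R_L)/(R2 + R3‖R_L) = 3.657 × 3.792/12.63 = 1.10 V.

V ≈ 1.10 V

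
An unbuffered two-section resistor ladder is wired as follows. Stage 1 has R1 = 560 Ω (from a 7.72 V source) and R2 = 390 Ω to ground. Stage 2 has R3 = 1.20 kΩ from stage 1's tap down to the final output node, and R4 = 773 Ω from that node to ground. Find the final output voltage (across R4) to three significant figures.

Stage 2 presents R3+R4 = 1973 Ω as a load on stage 1's tap.
Stage 1's lower leg becomes R2‖(R3+R4) = 325.6 Ω, so V_mid = 7.72 × 325.6/885.6 = 2.839 V.
Stage 2 is itself unloaded: V_out = V_mid × R4/(R3+R4) = 2.839 × 773/1973 = 1.11 V.

V_out ≈ 1.11 V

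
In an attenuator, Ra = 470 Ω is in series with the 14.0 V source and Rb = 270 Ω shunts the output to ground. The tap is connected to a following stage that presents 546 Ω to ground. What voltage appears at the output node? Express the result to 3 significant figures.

V_out ≈ 3.89 V

The load sits in parallel with Rb: Rb‖R_L = (270 × 546) / (270 + 546) = 180.7 Ω.
V_out = 14.0 × 180.7 / (470 + 180.7) = 14.0 × 180.7/650.7 = 3.89 V.
(Unloaded it would have been 5.11 V.)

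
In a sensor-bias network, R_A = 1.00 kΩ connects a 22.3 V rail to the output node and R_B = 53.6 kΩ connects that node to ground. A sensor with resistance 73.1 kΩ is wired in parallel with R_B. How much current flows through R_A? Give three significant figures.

I ≈ 0.699 mA

R_B‖R_L = 30.92 kΩ, so the source sees R_A + R_B‖R_L = 31.92 kΩ.
I = 22.3 V / 31.92 kΩ = 0.699 mA.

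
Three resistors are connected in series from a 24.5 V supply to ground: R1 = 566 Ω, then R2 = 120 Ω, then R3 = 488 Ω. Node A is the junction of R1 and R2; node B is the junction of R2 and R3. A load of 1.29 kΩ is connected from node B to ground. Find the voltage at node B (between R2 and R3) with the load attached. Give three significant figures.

At node B, R3 is in parallel with the load: R3‖R_L = 354.1 Ω.
Below node A the resistance is R2 + (R3‖R_L) = 474.1 Ω, so V_A = 24.5 × 474.1/1040 = 11.17 V.
Then V_B = V_A × (R3‖R_L)/(R2 + R3‖R_L) = 11.17 × 354.1/474.1 = 8.34 V.

V ≈ 8.34 V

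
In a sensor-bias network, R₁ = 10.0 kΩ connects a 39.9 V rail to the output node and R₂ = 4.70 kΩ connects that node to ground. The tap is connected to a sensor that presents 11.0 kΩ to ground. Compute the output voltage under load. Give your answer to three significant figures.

V_out ≈ 9.88 V

The load sits in parallel with R₂: R₂‖R_L = (4.70 × 11.0) / (4.70 + 11.0) = 3.293 kΩ.
V_out = 39.9 × 3.293 / (10.0 + 3.293) = 39.9 × 3.293/13.29 = 9.88 V.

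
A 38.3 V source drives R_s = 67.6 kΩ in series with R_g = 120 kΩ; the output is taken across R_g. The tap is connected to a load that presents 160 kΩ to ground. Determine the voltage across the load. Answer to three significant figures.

The load sits in parallel with R_g: R_g‖R_L = (120 × 160) / (120 + 160) = 68.57 kΩ.
V_out = 38.3 × 68.57 / (67.6 + 68.57) = 38.3 × 68.57/136.2 = 19.3 V.

V_out ≈ 19.3 V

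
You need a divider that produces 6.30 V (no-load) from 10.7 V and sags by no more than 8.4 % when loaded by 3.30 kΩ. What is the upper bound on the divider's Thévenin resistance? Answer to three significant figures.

R_th ≤ 303 Ω

Loading drop = R_th/(R_th + R_L) ≤ 0.0840, so R_th ≤ R_L · ε/(1−ε) = 3.30 kΩ × 0.0840/0.9160 = 303 Ω.
(Any R1, R2 with R2/(R1+R2) = 0.589 and R1‖R2 ≤ 303 Ω will meet the spec.)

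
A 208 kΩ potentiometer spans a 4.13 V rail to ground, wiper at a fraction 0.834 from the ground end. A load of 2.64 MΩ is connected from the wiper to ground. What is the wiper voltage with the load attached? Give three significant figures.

The wiper splits the pot into (1−α)R = 34.53 kΩ above and αR = 173.5 kΩ below.
Lower section ‖ load = 162.8 kΩ.
V_wiper = 4.13 × 162.8/(34.53 + 162.8) = 3.41 V.

V ≈ 3.41 V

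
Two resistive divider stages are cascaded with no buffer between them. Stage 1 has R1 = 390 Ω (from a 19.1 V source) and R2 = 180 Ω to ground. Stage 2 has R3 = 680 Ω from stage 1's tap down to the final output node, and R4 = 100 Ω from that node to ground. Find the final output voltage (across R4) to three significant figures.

V_out ≈ 0.668 V

Stage 2 presents R3+R4 = 780.0 Ω as a load on stage 1's tap.
Stage 1's lower leg becomes R2‖(R3+R4) = 146.2 Ω, so V_mid = 19.1 × 146.2/536.2 = 5.209 V.
Stage 2 is itself unloaded: V_out = V_mid × R4/(R3+R4) = 5.209 × 100/780.0 = 0.668 V.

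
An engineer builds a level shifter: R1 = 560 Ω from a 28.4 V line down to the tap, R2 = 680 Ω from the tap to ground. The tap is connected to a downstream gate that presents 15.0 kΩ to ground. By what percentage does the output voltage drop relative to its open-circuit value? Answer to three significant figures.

The divider's output (Thévenin) resistance is R1‖R2 = 307.1 Ω.
Fractional drop under load = R_th/(R_th + R_L) = 307.1 / (307.1 + 15000) = 0.02006.
So the output falls by 2.01 %.

2.01 %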